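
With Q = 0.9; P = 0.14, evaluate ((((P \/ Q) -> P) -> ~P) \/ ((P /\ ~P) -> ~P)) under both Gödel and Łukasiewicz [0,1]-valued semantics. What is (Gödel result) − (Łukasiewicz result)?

0.00

Gödel evaluation:
  (P \/ Q) = max(0.14, 0.9) = 0.9
  ((P \/ Q) -> P): 0.9 > 0.14, so result = 0.14
  ~P: Gödel ¬ of 0.14 = 0 (operand ≠ 0)
  (((P \/ Q) -> P) -> ~P): 0.14 > 0, so result = 0
  ~P: Gödel ¬ of 0.14 = 0 (operand ≠ 0)
  (P /\ ~P) = min(0.14, 0) = 0
  ~P: Gödel ¬ of 0.14 = 0 (operand ≠ 0)
  ((P /\ ~P) -> ~P): 0 ≤ 0, so result = 1
  ((((P \/ Q) -> P) -> ~P) \/ ((P /\ ~P) -> ~P)) = max(0, 1) = 1
  Gödel value = 1
Łukasiewicz evaluation:
  (P \/ Q) = max(0.14, 0.9) = 0.9
  ((P \/ Q) -> P): min(1, 1 − 0.9 + 0.14) = 0.24
  ~P: Łukasiewicz ¬ gives 1 − 0.14 = 0.86
  (((P \/ Q) -> P) -> ~P): min(1, 1 − 0.24 + 0.86) = 1
  ~P: Łukasiewicz ¬ gives 1 − 0.14 = 0.86
  (P /\ ~P) = min(0.14, 0.86) = 0.14
  ~P: Łukasiewicz ¬ gives 1 − 0.14 = 0.86
  ((P /\ ~P) -> ~P): min(1, 1 − 0.14 + 0.86) = 1
  ((((P \/ Q) -> P) -> ~P) \/ ((P /\ ~P) -> ~P)) = max(1, 1) = 1
  Łukasiewicz value = 1
Difference: 1 − 1 = 0.00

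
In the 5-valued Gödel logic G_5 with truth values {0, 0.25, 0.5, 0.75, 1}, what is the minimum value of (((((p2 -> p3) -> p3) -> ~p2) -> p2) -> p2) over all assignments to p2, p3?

The minimum is attained at p2 = 0.25, p3 = 0:
  (p2 -> p3): 0.25 > 0, so result = 0
  ((p2 -> p3) -> p3): 0 ≤ 0, so result = 1
  ~p2: Gödel ¬ of 0.25 = 0 (operand ≠ 0)
  (((p2 -> p3) -> p3) -> ~p2): 1 > 0, so result = 0
  ((((p2 -> p3) -> p3) -> ~p2) -> p2): 0 ≤ 0.25, so result = 1
  (((((p2 -> p3) -> p3) -> ~p2) -> p2) -> p2): 1 > 0.25, so result = 0.25
Checking all 25 assignments confirms none give a value below 0.25.

0.25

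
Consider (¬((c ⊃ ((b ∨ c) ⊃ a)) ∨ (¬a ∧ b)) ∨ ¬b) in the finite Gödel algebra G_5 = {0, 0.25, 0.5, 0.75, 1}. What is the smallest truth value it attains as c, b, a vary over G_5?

The minimum is attained at c = 0, b = 0.25, a = 0:
  (b ∨ c) = max(0.25, 0) = 0.25
  ((b ∨ c) ⊃ a): 0.25 > 0, so result = 0
  (c ⊃ ((b ∨ c) ⊃ a)): 0 ≤ 0, so result = 1
  ¬a: Gödel ¬ of 0 = 1 (operand is 0)
  (¬a ∧ b) = min(1, 0.25) = 0.25
  ((c ⊃ ((b ∨ c) ⊃ a)) ∨ (¬a ∧ b)) = max(1, 0.25) = 1
  ¬((c ⊃ ((b ∨ c) ⊃ a)) ∨ (¬a ∧ b)): Gödel ¬ of 1 = 0 (operand ≠ 0)
  ¬b: Gödel ¬ of 0.25 = 0 (operand ≠ 0)
  (¬((c ⊃ ((b ∨ c) ⊃ a)) ∨ (¬a ∧ b)) ∨ ¬b) = max(0, 0) = 0
Checking all 125 assignments confirms none give a value below 0.00.

0.00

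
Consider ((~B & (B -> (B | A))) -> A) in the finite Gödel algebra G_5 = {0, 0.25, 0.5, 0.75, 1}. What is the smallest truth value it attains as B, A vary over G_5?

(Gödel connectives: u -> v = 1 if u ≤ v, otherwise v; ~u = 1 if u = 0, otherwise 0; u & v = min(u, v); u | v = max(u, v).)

0.00

The minimum is attained at B = 0, A = 0:
  ~B: Gödel ¬ of 0 = 1 (operand is 0)
  (B | A) = max(0, 0) = 0
  (B -> (B | A)): 0 ≤ 0, so result = 1
  (~B & (B -> (B | A))) = min(1, 1) = 1
  ((~B & (B -> (B | A))) -> A): 1 > 0, so result = 0
Checking all 25 assignments confirms none give a value below 0.00.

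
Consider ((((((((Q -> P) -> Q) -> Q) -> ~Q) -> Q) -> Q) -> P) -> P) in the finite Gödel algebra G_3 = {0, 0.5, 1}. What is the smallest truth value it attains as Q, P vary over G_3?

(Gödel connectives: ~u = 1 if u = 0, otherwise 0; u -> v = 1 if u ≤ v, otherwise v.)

0.50

The minimum is attained at Q = 0.5, P = 0.5:
  (Q -> P): 0.5 ≤ 0.5, so result = 1
  ((Q -> P) -> Q): 1 > 0.5, so result = 0.5
  (((Q -> P) -> Q) -> Q): 0.5 ≤ 0.5, so result = 1
  ~Q: Gödel ¬ of 0.5 = 0 (operand ≠ 0)
  ((((Q -> P) -> Q) -> Q) -> ~Q): 1 > 0, so result = 0
  (((((Q -> P) -> Q) -> Q) -> ~Q) -> Q): 0 ≤ 0.5, so result = 1
  ((((((Q -> P) -> Q) -> Q) -> ~Q) -> Q) -> Q): 1 > 0.5, so result = 0.5
  (((((((Q -> P) -> Q) -> Q) -> ~Q) -> Q) -> Q) -> P): 0.5 ≤ 0.5, so result = 1
  ((((((((Q -> P) -> Q) -> Q) -> ~Q) -> Q) -> Q) -> P) -> P): 1 > 0.5, so result = 0.5
Checking all 9 assignments confirms none give a value below 0.50.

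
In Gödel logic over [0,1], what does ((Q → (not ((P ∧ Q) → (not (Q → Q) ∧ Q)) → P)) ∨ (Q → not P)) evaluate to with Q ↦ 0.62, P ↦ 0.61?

(P ∧ Q) = min(0.61, 0.62) = 0.61
(Q → Q): 0.62 ≤ 0.62, so result = 1
not (Q → Q): Gödel ¬ of 1 = 0 (operand ≠ 0)
(not (Q → Q) ∧ Q) = min(0, 0.62) = 0
((P ∧ Q) → (not (Q → Q) ∧ Q)): 0.61 > 0, so result = 0
not ((P ∧ Q) → (not (Q → Q) ∧ Q)): Gödel ¬ of 0 = 1 (operand is 0)
(not ((P ∧ Q) → (not (Q → Q) ∧ Q)) → P): 1 > 0.61, so result = 0.61
(Q → (not ((P ∧ Q) → (not (Q → Q) ∧ Q)) → P)): 0.62 > 0.61, so result = 0.61
not P: Gödel ¬ of 0.61 = 0 (operand ≠ 0)
(Q → not P): 0.62 > 0, so result = 0
((Q → (not ((P ∧ Q) → (not (Q → Q) ∧ Q)) → P)) ∨ (Q → not P)) = max(0.61, 0) = 0.61

0.61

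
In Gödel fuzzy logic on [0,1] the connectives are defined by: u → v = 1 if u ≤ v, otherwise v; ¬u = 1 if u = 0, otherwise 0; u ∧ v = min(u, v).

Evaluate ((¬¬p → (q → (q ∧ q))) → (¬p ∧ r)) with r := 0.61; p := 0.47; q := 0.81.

0.00

¬p: Gödel ¬ of 0.47 = 0 (operand ≠ 0)
¬¬p: Gödel ¬ of 0 = 1 (operand is 0)
(q ∧ q) = min(0.81, 0.81) = 0.81
(q → (q ∧ q)): 0.81 ≤ 0.81, so result = 1
(¬¬p → (q → (q ∧ q))): 1 ≤ 1, so result = 1
¬p: Gödel ¬ of 0.47 = 0 (operand ≠ 0)
(¬p ∧ r) = min(0, 0.61) = 0
((¬¬p → (q → (q ∧ q))) → (¬p ∧ r)): 1 > 0, so result = 0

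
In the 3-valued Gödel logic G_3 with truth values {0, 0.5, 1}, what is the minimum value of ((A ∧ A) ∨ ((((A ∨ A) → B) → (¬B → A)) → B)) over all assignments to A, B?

0.50

The minimum is attained at A = 0, B = 0.5:
  (A ∧ A) = min(0, 0) = 0
  (A ∨ A) = max(0, 0) = 0
  ((A ∨ A) → B): 0 ≤ 0.5, so result = 1
  ¬B: Gödel ¬ of 0.5 = 0 (operand ≠ 0)
  (¬B → A): 0 ≤ 0, so result = 1
  (((A ∨ A) → B) → (¬B → A)): 1 ≤ 1, so result = 1
  ((((A ∨ A) → B) → (¬B → A)) → B): 1 > 0.5, so result = 0.5
  ((A ∧ A) ∨ ((((A ∨ A) → B) → (¬B → A)) → B)) = max(0, 0.5) = 0.5
Checking all 9 assignments confirms none give a value below 0.50.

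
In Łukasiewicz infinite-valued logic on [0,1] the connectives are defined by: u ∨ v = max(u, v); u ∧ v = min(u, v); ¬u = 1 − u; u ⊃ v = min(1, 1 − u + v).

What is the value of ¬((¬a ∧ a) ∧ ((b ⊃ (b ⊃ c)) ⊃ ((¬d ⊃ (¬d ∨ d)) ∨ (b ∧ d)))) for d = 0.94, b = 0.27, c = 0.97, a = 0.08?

¬a: Łukasiewicz ¬ gives 1 − 0.08 = 0.92
(¬a ∧ a) = min(0.92, 0.08) = 0.08
(b ⊃ c): min(1, 1 − 0.27 + 0.97) = 1
(b ⊃ (b ⊃ c)): min(1, 1 − 0.27 + 1) = 1
¬d: Łukasiewicz ¬ gives 1 − 0.94 = 0.06
¬d: Łukasiewicz ¬ gives 1 − 0.94 = 0.06
(¬d ∨ d) = max(0.06, 0.94) = 0.94
(¬d ⊃ (¬d ∨ d)): min(1, 1 − 0.06 + 0.94) = 1
(b ∧ d) = min(0.27, 0.94) = 0.27
((¬d ⊃ (¬d ∨ d)) ∨ (b ∧ d)) = max(1, 0.27) = 1
((b ⊃ (b ⊃ c)) ⊃ ((¬d ⊃ (¬d ∨ d)) ∨ (b ∧ d))): min(1, 1 − 1 + 1) = 1
((¬a ∧ a) ∧ ((b ⊃ (b ⊃ c)) ⊃ ((¬d ⊃ (¬d ∨ d)) ∨ (b ∧ d)))) = min(0.08, 1) = 0.08
¬((¬a ∧ a) ∧ ((b ⊃ (b ⊃ c)) ⊃ ((¬d ⊃ (¬d ∨ d)) ∨ (b ∧ d)))): Łukasiewicz ¬ gives 1 − 0.08 = 0.92

0.92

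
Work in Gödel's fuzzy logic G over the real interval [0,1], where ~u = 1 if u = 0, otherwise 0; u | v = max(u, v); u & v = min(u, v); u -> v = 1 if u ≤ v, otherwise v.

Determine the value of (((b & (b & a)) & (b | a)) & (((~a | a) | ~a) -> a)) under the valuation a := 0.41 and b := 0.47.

0.41

(b & a) = min(0.47, 0.41) = 0.41
(b & (b & a)) = min(0.47, 0.41) = 0.41
(b | a) = max(0.47, 0.41) = 0.47
((b & (b & a)) & (b | a)) = min(0.41, 0.47) = 0.41
~a: Gödel ¬ of 0.41 = 0 (operand ≠ 0)
(~a | a) = max(0, 0.41) = 0.41
~a: Gödel ¬ of 0.41 = 0 (operand ≠ 0)
((~a | a) | ~a) = max(0.41, 0) = 0.41
(((~a | a) | ~a) -> a): 0.41 ≤ 0.41, so result = 1
(((b & (b & a)) & (b | a)) & (((~a | a) | ~a) -> a)) = min(0.41, 1) = 0.41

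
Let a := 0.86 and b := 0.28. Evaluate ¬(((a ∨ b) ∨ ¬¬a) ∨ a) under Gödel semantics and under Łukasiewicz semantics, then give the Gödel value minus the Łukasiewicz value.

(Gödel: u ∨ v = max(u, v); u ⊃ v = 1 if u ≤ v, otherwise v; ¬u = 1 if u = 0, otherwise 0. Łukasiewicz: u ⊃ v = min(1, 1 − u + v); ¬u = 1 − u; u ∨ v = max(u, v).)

-0.14

Gödel evaluation:
  (a ∨ b) = max(0.86, 0.28) = 0.86
  ¬a: Gödel ¬ of 0.86 = 0 (operand ≠ 0)
  ¬¬a: Gödel ¬ of 0 = 1 (operand is 0)
  ((a ∨ b) ∨ ¬¬a) = max(0.86, 1) = 1
  (((a ∨ b) ∨ ¬¬a) ∨ a) = max(1, 0.86) = 1
  ¬(((a ∨ b) ∨ ¬¬a) ∨ a): Gödel ¬ of 1 = 0 (operand ≠ 0)
  Gödel value = 0
Łukasiewicz evaluation:
  (a ∨ b) = max(0.86, 0.28) = 0.86
  ¬a: Łukasiewicz ¬ gives 1 − 0.86 = 0.14
  ¬¬a: Łukasiewicz ¬ gives 1 − 0.14 = 0.86
  ((a ∨ b) ∨ ¬¬a) = max(0.86, 0.86) = 0.86
  (((a ∨ b) ∨ ¬¬a) ∨ a) = max(0.86, 0.86) = 0.86
  ¬(((a ∨ b) ∨ ¬¬a) ∨ a): Łukasiewicz ¬ gives 1 − 0.86 = 0.14
  Łukasiewicz value = 0.14
Difference: 0 − 0.14 = -0.14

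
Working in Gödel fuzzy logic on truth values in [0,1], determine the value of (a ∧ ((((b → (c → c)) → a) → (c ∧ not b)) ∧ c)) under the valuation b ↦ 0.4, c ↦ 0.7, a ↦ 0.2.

(c → c): 0.7 ≤ 0.7, so result = 1
(b → (c → c)): 0.4 ≤ 1, so result = 1
((b → (c → c)) → a): 1 > 0.2, so result = 0.2
not b: Gödel ¬ of 0.4 = 0 (operand ≠ 0)
(c ∧ not b) = min(0.7, 0) = 0
(((b → (c → c)) → a) → (c ∧ not b)): 0.2 > 0, so result = 0
((((b → (c → c)) → a) → (c ∧ not b)) ∧ c) = min(0, 0.7) = 0
(a ∧ ((((b → (c → c)) → a) → (c ∧ not b)) ∧ c)) = min(0.2, 0) = 0

0.00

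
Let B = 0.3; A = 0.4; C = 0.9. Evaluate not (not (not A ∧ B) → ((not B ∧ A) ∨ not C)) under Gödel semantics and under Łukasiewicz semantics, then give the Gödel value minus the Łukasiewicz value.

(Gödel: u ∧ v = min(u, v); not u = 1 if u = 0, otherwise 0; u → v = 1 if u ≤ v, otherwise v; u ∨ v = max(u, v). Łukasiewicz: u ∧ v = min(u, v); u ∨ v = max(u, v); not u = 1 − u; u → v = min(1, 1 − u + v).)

Gödel evaluation:
  not A: Gödel ¬ of 0.4 = 0 (operand ≠ 0)
  (not A ∧ B) = min(0, 0.3) = 0
  not (not A ∧ B): Gödel ¬ of 0 = 1 (operand is 0)
  not B: Gödel ¬ of 0.3 = 0 (operand ≠ 0)
  (not B ∧ A) = min(0, 0.4) = 0
  not C: Gödel ¬ of 0.9 = 0 (operand ≠ 0)
  ((not B ∧ A) ∨ not C) = max(0, 0) = 0
  (not (not A ∧ B) → ((not B ∧ A) ∨ not C)): 1 > 0, so result = 0
  not (not (not A ∧ B) → ((not B ∧ A) ∨ not C)): Gödel ¬ of 0 = 1 (operand is 0)
  Gödel value = 1
Łukasiewicz evaluation:
  not A: Łukasiewicz ¬ gives 1 − 0.4 = 0.6
  (not A ∧ B) = min(0.6, 0.3) = 0.3
  not (not A ∧ B): Łukasiewicz ¬ gives 1 − 0.3 = 0.7
  not B: Łukasiewicz ¬ gives 1 − 0.3 = 0.7
  (not B ∧ A) = min(0.7, 0.4) = 0.4
  not C: Łukasiewicz ¬ gives 1 − 0.9 = 0.1
  ((not B ∧ A) ∨ not C) = max(0.4, 0.1) = 0.4
  (not (not A ∧ B) → ((not B ∧ A) ∨ not C)): min(1, 1 − 0.7 + 0.4) = 0.7
  not (not (not A ∧ B) → ((not B ∧ A) ∨ not C)): Łukasiewicz ¬ gives 1 − 0.7 = 0.3
  Łukasiewicz value = 0.3
Difference: 1 − 0.3 = 0.70

0.70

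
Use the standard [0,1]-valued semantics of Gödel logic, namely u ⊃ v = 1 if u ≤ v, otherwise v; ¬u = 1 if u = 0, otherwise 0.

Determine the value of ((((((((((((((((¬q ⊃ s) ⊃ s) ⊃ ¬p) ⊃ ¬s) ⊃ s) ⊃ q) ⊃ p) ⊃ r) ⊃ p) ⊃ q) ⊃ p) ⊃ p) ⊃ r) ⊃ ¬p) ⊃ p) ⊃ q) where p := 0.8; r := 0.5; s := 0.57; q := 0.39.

0.39

¬q: Gödel ¬ of 0.39 = 0 (operand ≠ 0)
(¬q ⊃ s): 0 ≤ 0.57, so result = 1
((¬q ⊃ s) ⊃ s): 1 > 0.57, so result = 0.57
¬p: Gödel ¬ of 0.8 = 0 (operand ≠ 0)
(((¬q ⊃ s) ⊃ s) ⊃ ¬p): 0.57 > 0, so result = 0
¬s: Gödel ¬ of 0.57 = 0 (operand ≠ 0)
((((¬q ⊃ s) ⊃ s) ⊃ ¬p) ⊃ ¬s): 0 ≤ 0, so result = 1
(((((¬q ⊃ s) ⊃ s) ⊃ ¬p) ⊃ ¬s) ⊃ s): 1 > 0.57, so result = 0.57
((((((¬q ⊃ s) ⊃ s) ⊃ ¬p) ⊃ ¬s) ⊃ s) ⊃ q): 0.57 > 0.39, so result = 0.39
(((((((¬q ⊃ s) ⊃ s) ⊃ ¬p) ⊃ ¬s) ⊃ s) ⊃ q) ⊃ p): 0.39 ≤ 0.8, so result = 1
((((((((¬q ⊃ s) ⊃ s) ⊃ ¬p) ⊃ ¬s) ⊃ s) ⊃ q) ⊃ p) ⊃ r): 1 > 0.5, so result = 0.5
(((((((((¬q ⊃ s) ⊃ s) ⊃ ¬p) ⊃ ¬s) ⊃ s) ⊃ q) ⊃ p) ⊃ r) ⊃ p): 0.5 ≤ 0.8, so result = 1
((((((((((¬q ⊃ s) ⊃ s) ⊃ ¬p) ⊃ ¬s) ⊃ s) ⊃ q) ⊃ p) ⊃ r) ⊃ p) ⊃ q): 1 > 0.39, so result = 0.39
(((((((((((¬q ⊃ s) ⊃ s) ⊃ ¬p) ⊃ ¬s) ⊃ s) ⊃ q) ⊃ p) ⊃ r) ⊃ p) ⊃ q) ⊃ p): 0.39 ≤ 0.8, so result = 1
((((((((((((¬q ⊃ s) ⊃ s) ⊃ ¬p) ⊃ ¬s) ⊃ s) ⊃ q) ⊃ p) ⊃ r) ⊃ p) ⊃ q) ⊃ p) ⊃ p): 1 > 0.8, so result = 0.8
(((((((((((((¬q ⊃ s) ⊃ s) ⊃ ¬p) ⊃ ¬s) ⊃ s) ⊃ q) ⊃ p) ⊃ r) ⊃ p) ⊃ q) ⊃ p) ⊃ p) ⊃ r): 0.8 > 0.5, so result = 0.5
¬p: Gödel ¬ of 0.8 = 0 (operand ≠ 0)
((((((((((((((¬q ⊃ s) ⊃ s) ⊃ ¬p) ⊃ ¬s) ⊃ s) ⊃ q) ⊃ p) ⊃ r) ⊃ p) ⊃ q) ⊃ p) ⊃ p) ⊃ r) ⊃ ¬p): 0.5 > 0, so result = 0
(((((((((((((((¬q ⊃ s) ⊃ s) ⊃ ¬p) ⊃ ¬s) ⊃ s) ⊃ q) ⊃ p) ⊃ r) ⊃ p) ⊃ q) ⊃ p) ⊃ p) ⊃ r) ⊃ ¬p) ⊃ p): 0 ≤ 0.8, so result = 1
((((((((((((((((¬q ⊃ s) ⊃ s) ⊃ ¬p) ⊃ ¬s) ⊃ s) ⊃ q) ⊃ p) ⊃ r) ⊃ p) ⊃ q) ⊃ p) ⊃ p) ⊃ r) ⊃ ¬p) ⊃ p) ⊃ q): 1 > 0.39, so result = 0.39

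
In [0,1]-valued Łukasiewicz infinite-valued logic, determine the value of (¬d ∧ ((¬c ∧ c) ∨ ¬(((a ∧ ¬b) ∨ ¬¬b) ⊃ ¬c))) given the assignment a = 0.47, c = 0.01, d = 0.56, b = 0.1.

0.01

¬d: Łukasiewicz ¬ gives 1 − 0.56 = 0.44
¬c: Łukasiewicz ¬ gives 1 − 0.01 = 0.99
(¬c ∧ c) = min(0.99, 0.01) = 0.01
¬b: Łukasiewicz ¬ gives 1 − 0.1 = 0.9
(a ∧ ¬b) = min(0.47, 0.9) = 0.47
¬b: Łukasiewicz ¬ gives 1 − 0.1 = 0.9
¬¬b: Łukasiewicz ¬ gives 1 − 0.9 = 0.1
((a ∧ ¬b) ∨ ¬¬b) = max(0.47, 0.1) = 0.47
¬c: Łukasiewicz ¬ gives 1 − 0.01 = 0.99
(((a ∧ ¬b) ∨ ¬¬b) ⊃ ¬c): min(1, 1 − 0.47 + 0.99) = 1
¬(((a ∧ ¬b) ∨ ¬¬b) ⊃ ¬c): Łukasiewicz ¬ gives 1 − 1 = 0
((¬c ∧ c) ∨ ¬(((a ∧ ¬b) ∨ ¬¬b) ⊃ ¬c)) = max(0.01, 0) = 0.01
(¬d ∧ ((¬c ∧ c) ∨ ¬(((a ∧ ¬b) ∨ ¬¬b) ⊃ ¬c))) = min(0.44, 0.01) = 0.01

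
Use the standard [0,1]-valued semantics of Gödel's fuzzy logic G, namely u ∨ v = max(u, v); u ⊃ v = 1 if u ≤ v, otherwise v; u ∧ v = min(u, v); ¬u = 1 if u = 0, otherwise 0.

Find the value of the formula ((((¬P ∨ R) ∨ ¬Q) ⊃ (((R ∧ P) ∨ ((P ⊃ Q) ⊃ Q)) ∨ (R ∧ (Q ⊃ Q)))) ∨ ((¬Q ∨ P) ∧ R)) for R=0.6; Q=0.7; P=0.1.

1.00

¬P: Gödel ¬ of 0.1 = 0 (operand ≠ 0)
(¬P ∨ R) = max(0, 0.6) = 0.6
¬Q: Gödel ¬ of 0.7 = 0 (operand ≠ 0)
((¬P ∨ R) ∨ ¬Q) = max(0.6, 0) = 0.6
(R ∧ P) = min(0.6, 0.1) = 0.1
(P ⊃ Q): 0.1 ≤ 0.7, so result = 1
((P ⊃ Q) ⊃ Q): 1 > 0.7, so result = 0.7
((R ∧ P) ∨ ((P ⊃ Q) ⊃ Q)) = max(0.1, 0.7) = 0.7
(Q ⊃ Q): 0.7 ≤ 0.7, so result = 1
(R ∧ (Q ⊃ Q)) = min(0.6, 1) = 0.6
(((R ∧ P) ∨ ((P ⊃ Q) ⊃ Q)) ∨ (R ∧ (Q ⊃ Q))) = max(0.7, 0.6) = 0.7
(((¬P ∨ R) ∨ ¬Q) ⊃ (((R ∧ P) ∨ ((P ⊃ Q) ⊃ Q)) ∨ (R ∧ (Q ⊃ Q)))): 0.6 ≤ 0.7, so result = 1
¬Q: Gödel ¬ of 0.7 = 0 (operand ≠ 0)
(¬Q ∨ P) = max(0, 0.1) = 0.1
((¬Q ∨ P) ∧ R) = min(0.1, 0.6) = 0.1
((((¬P ∨ R) ∨ ¬Q) ⊃ (((R ∧ P) ∨ ((P ⊃ Q) ⊃ Q)) ∨ (R ∧ (Q ⊃ Q)))) ∨ ((¬Q ∨ P) ∧ R)) = max(1, 0.1) = 1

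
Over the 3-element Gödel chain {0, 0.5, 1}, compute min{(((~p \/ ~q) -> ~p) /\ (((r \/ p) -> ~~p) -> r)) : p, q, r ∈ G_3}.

The minimum is attained at p = 0, q = 0, r = 0:
  ~p: Gödel ¬ of 0 = 1 (operand is 0)
  ~q: Gödel ¬ of 0 = 1 (operand is 0)
  (~p \/ ~q) = max(1, 1) = 1
  ~p: Gödel ¬ of 0 = 1 (operand is 0)
  ((~p \/ ~q) -> ~p): 1 ≤ 1, so result = 1
  (r \/ p) = max(0, 0) = 0
  ~p: Gödel ¬ of 0 = 1 (operand is 0)
  ~~p: Gödel ¬ of 1 = 0 (operand ≠ 0)
  ((r \/ p) -> ~~p): 0 ≤ 0, so result = 1
  (((r \/ p) -> ~~p) -> r): 1 > 0, so result = 0
  (((~p \/ ~q) -> ~p) /\ (((r \/ p) -> ~~p) -> r)) = min(1, 0) = 0
Checking all 27 assignments confirms none give a value below 0.00.

0.00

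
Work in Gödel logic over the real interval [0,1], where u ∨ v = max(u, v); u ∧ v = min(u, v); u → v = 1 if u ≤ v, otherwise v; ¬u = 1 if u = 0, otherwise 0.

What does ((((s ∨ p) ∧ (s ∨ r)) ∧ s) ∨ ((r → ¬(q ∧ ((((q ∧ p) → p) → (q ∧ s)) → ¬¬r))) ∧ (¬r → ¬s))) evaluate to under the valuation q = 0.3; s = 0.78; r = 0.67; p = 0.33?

0.78

(s ∨ p) = max(0.78, 0.33) = 0.78
(s ∨ r) = max(0.78, 0.67) = 0.78
((s ∨ p) ∧ (s ∨ r)) = min(0.78, 0.78) = 0.78
(((s ∨ p) ∧ (s ∨ r)) ∧ s) = min(0.78, 0.78) = 0.78
(q ∧ p) = min(0.3, 0.33) = 0.3
((q ∧ p) → p): 0.3 ≤ 0.33, so result = 1
(q ∧ s) = min(0.3, 0.78) = 0.3
(((q ∧ p) → p) → (q ∧ s)): 1 > 0.3, so result = 0.3
¬r: Gödel ¬ of 0.67 = 0 (operand ≠ 0)
¬¬r: Gödel ¬ of 0 = 1 (operand is 0)
((((q ∧ p) → p) → (q ∧ s)) → ¬¬r): 0.3 ≤ 1, so result = 1
(q ∧ ((((q ∧ p) → p) → (q ∧ s)) → ¬¬r)) = min(0.3, 1) = 0.3
¬(q ∧ ((((q ∧ p) → p) → (q ∧ s)) → ¬¬r)): Gödel ¬ of 0.3 = 0 (operand ≠ 0)
(r → ¬(q ∧ ((((q ∧ p) → p) → (q ∧ s)) → ¬¬r))): 0.67 > 0, so result = 0
¬r: Gödel ¬ of 0.67 = 0 (operand ≠ 0)
¬s: Gödel ¬ of 0.78 = 0 (operand ≠ 0)
(¬r → ¬s): 0 ≤ 0, so result = 1
((r → ¬(q ∧ ((((q ∧ p) → p) → (q ∧ s)) → ¬¬r))) ∧ (¬r → ¬s)) = min(0, 1) = 0
((((s ∨ p) ∧ (s ∨ r)) ∧ s) ∨ ((r → ¬(q ∧ ((((q ∧ p) → p) → (q ∧ s)) → ¬¬r))) ∧ (¬r → ¬s))) = max(0.78, 0) = 0.78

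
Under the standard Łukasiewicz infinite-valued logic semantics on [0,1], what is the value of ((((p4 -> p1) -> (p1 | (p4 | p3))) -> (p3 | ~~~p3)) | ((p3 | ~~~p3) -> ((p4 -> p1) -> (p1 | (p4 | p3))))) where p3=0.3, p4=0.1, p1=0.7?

1.00

(p4 -> p1): min(1, 1 − 0.1 + 0.7) = 1
(p4 | p3) = max(0.1, 0.3) = 0.3
(p1 | (p4 | p3)) = max(0.7, 0.3) = 0.7
((p4 -> p1) -> (p1 | (p4 | p3))): min(1, 1 − 1 + 0.7) = 0.7
~p3: Łukasiewicz ¬ gives 1 − 0.3 = 0.7
~~p3: Łukasiewicz ¬ gives 1 − 0.7 = 0.3
~~~p3: Łukasiewicz ¬ gives 1 − 0.3 = 0.7
(p3 | ~~~p3) = max(0.3, 0.7) = 0.7
(((p4 -> p1) -> (p1 | (p4 | p3))) -> (p3 | ~~~p3)): min(1, 1 − 0.7 + 0.7) = 1
~p3: Łukasiewicz ¬ gives 1 − 0.3 = 0.7
~~p3: Łukasiewicz ¬ gives 1 − 0.7 = 0.3
~~~p3: Łukasiewicz ¬ gives 1 − 0.3 = 0.7
(p3 | ~~~p3) = max(0.3, 0.7) = 0.7
(p4 -> p1): min(1, 1 − 0.1 + 0.7) = 1
(p4 | p3) = max(0.1, 0.3) = 0.3
(p1 | (p4 | p3)) = max(0.7, 0.3) = 0.7
((p4 -> p1) -> (p1 | (p4 | p3))): min(1, 1 − 1 + 0.7) = 0.7
((p3 | ~~~p3) -> ((p4 -> p1) -> (p1 | (p4 | p3)))): min(1, 1 − 0.7 + 0.7) = 1
((((p4 -> p1) -> (p1 | (p4 | p3))) -> (p3 | ~~~p3)) | ((p3 | ~~~p3) -> ((p4 -> p1) -> (p1 | (p4 | p3))))) = max(1, 1) = 1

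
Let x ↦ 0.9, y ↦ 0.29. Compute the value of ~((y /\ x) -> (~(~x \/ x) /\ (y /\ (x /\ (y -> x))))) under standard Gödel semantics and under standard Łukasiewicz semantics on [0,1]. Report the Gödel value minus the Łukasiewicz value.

Gödel evaluation:
  (y /\ x) = min(0.29, 0.9) = 0.29
  ~x: Gödel ¬ of 0.9 = 0 (operand ≠ 0)
  (~x \/ x) = max(0, 0.9) = 0.9
  ~(~x \/ x): Gödel ¬ of 0.9 = 0 (operand ≠ 0)
  (y -> x): 0.29 ≤ 0.9, so result = 1
  (x /\ (y -> x)) = min(0.9, 1) = 0.9
  (y /\ (x /\ (y -> x))) = min(0.29, 0.9) = 0.29
  (~(~x \/ x) /\ (y /\ (x /\ (y -> x)))) = min(0, 0.29) = 0
  ((y /\ x) -> (~(~x \/ x) /\ (y /\ (x /\ (y -> x))))): 0.29 > 0, so result = 0
  ~((y /\ x) -> (~(~x \/ x) /\ (y /\ (x /\ (y -> x))))): Gödel ¬ of 0 = 1 (operand is 0)
  Gödel value = 1
Łukasiewicz evaluation:
  (y /\ x) = min(0.29, 0.9) = 0.29
  ~x: Łukasiewicz ¬ gives 1 − 0.9 = 0.1
  (~x \/ x) = max(0.1, 0.9) = 0.9
  ~(~x \/ x): Łukasiewicz ¬ gives 1 − 0.9 = 0.1
  (y -> x): min(1, 1 − 0.29 + 0.9) = 1
  (x /\ (y -> x)) = min(0.9, 1) = 0.9
  (y /\ (x /\ (y -> x))) = min(0.29, 0.9) = 0.29
  (~(~x \/ x) /\ (y /\ (x /\ (y -> x)))) = min(0.1, 0.29) = 0.1
  ((y /\ x) -> (~(~x \/ x) /\ (y /\ (x /\ (y -> x))))): min(1, 1 − 0.29 + 0.1) = 0.81
  ~((y /\ x) -> (~(~x \/ x) /\ (y /\ (x /\ (y -> x))))): Łukasiewicz ¬ gives 1 − 0.81 = 0.19
  Łukasiewicz value = 0.19
Difference: 1 − 0.19 = 0.81

0.81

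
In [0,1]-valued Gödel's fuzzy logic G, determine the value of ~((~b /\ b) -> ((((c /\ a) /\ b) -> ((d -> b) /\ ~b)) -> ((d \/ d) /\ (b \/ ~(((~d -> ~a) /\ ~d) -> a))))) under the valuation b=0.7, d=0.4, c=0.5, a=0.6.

~b: Gödel ¬ of 0.7 = 0 (operand ≠ 0)
(~b /\ b) = min(0, 0.7) = 0
(c /\ a) = min(0.5, 0.6) = 0.5
((c /\ a) /\ b) = min(0.5, 0.7) = 0.5
(d -> b): 0.4 ≤ 0.7, so result = 1
~b: Gödel ¬ of 0.7 = 0 (operand ≠ 0)
((d -> b) /\ ~b) = min(1, 0) = 0
(((c /\ a) /\ b) -> ((d -> b) /\ ~b)): 0.5 > 0, so result = 0
(d \/ d) = max(0.4, 0.4) = 0.4
~d: Gödel ¬ of 0.4 = 0 (operand ≠ 0)
~a: Gödel ¬ of 0.6 = 0 (operand ≠ 0)
(~d -> ~a): 0 ≤ 0, so result = 1
~d: Gödel ¬ of 0.4 = 0 (operand ≠ 0)
((~d -> ~a) /\ ~d) = min(1, 0) = 0
(((~d -> ~a) /\ ~d) -> a): 0 ≤ 0.6, so result = 1
~(((~d -> ~a) /\ ~d) -> a): Gödel ¬ of 1 = 0 (operand ≠ 0)
(b \/ ~(((~d -> ~a) /\ ~d) -> a)) = max(0.7, 0) = 0.7
((d \/ d) /\ (b \/ ~(((~d -> ~a) /\ ~d) -> a))) = min(0.4, 0.7) = 0.4
((((c /\ a) /\ b) -> ((d -> b) /\ ~b)) -> ((d \/ d) /\ (b \/ ~(((~d -> ~a) /\ ~d) -> a)))): 0 ≤ 0.4, so result = 1
((~b /\ b) -> ((((c /\ a) /\ b) -> ((d -> b) /\ ~b)) -> ((d \/ d) /\ (b \/ ~(((~d -> ~a) /\ ~d) -> a))))): 0 ≤ 1, so result = 1
~((~b /\ b) -> ((((c /\ a) /\ b) -> ((d -> b) /\ ~b)) -> ((d \/ d) /\ (b \/ ~(((~d -> ~a) /\ ~d) -> a))))): Gödel ¬ of 1 = 0 (operand ≠ 0)

0.00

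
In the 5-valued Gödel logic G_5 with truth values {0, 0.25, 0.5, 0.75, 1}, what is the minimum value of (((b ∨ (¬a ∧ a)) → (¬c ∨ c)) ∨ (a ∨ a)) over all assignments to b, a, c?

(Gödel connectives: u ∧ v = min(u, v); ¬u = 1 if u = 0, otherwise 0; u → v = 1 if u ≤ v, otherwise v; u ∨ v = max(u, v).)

The minimum is attained at b = 0.5, a = 0, c = 0.25:
  ¬a: Gödel ¬ of 0 = 1 (operand is 0)
  (¬a ∧ a) = min(1, 0) = 0
  (b ∨ (¬a ∧ a)) = max(0.5, 0) = 0.5
  ¬c: Gödel ¬ of 0.25 = 0 (operand ≠ 0)
  (¬c ∨ c) = max(0, 0.25) = 0.25
  ((b ∨ (¬a ∧ a)) → (¬c ∨ c)): 0.5 > 0.25, so result = 0.25
  (a ∨ a) = max(0, 0) = 0
  (((b ∨ (¬a ∧ a)) → (¬c ∨ c)) ∨ (a ∨ a)) = max(0.25, 0) = 0.25
Checking all 125 assignments confirms none give a value below 0.25.

0.25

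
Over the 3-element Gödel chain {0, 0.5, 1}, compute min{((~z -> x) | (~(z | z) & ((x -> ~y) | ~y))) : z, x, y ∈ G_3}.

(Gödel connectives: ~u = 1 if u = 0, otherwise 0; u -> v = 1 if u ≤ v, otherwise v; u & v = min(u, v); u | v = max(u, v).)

The minimum is attained at z = 0, x = 0.5, y = 0.5:
  ~z: Gödel ¬ of 0 = 1 (operand is 0)
  (~z -> x): 1 > 0.5, so result = 0.5
  (z | z) = max(0, 0) = 0
  ~(z | z): Gödel ¬ of 0 = 1 (operand is 0)
  ~y: Gödel ¬ of 0.5 = 0 (operand ≠ 0)
  (x -> ~y): 0.5 > 0, so result = 0
  ~y: Gödel ¬ of 0.5 = 0 (operand ≠ 0)
  ((x -> ~y) | ~y) = max(0, 0) = 0
  (~(z | z) & ((x -> ~y) | ~y)) = min(1, 0) = 0
  ((~z -> x) | (~(z | z) & ((x -> ~y) | ~y))) = max(0.5, 0) = 0.5
Checking all 27 assignments confirms none give a value below 0.50.

0.50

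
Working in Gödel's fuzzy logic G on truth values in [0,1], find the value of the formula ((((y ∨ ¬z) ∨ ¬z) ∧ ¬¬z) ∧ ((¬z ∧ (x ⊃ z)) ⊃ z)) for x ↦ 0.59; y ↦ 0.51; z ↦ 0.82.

¬z: Gödel ¬ of 0.82 = 0 (operand ≠ 0)
(y ∨ ¬z) = max(0.51, 0) = 0.51
¬z: Gödel ¬ of 0.82 = 0 (operand ≠ 0)
((y ∨ ¬z) ∨ ¬z) = max(0.51, 0) = 0.51
¬z: Gödel ¬ of 0.82 = 0 (operand ≠ 0)
¬¬z: Gödel ¬ of 0 = 1 (operand is 0)
(((y ∨ ¬z) ∨ ¬z) ∧ ¬¬z) = min(0.51, 1) = 0.51
¬z: Gödel ¬ of 0.82 = 0 (operand ≠ 0)
(x ⊃ z): 0.59 ≤ 0.82, so result = 1
(¬z ∧ (x ⊃ z)) = min(0, 1) = 0
((¬z ∧ (x ⊃ z)) ⊃ z): 0 ≤ 0.82, so result = 1
((((y ∨ ¬z) ∨ ¬z) ∧ ¬¬z) ∧ ((¬z ∧ (x ⊃ z)) ⊃ z)) = min(0.51, 1) = 0.51

0.51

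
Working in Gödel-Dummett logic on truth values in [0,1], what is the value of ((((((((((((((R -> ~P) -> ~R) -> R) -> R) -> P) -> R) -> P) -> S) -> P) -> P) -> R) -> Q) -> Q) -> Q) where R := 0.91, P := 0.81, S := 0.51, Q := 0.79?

~P: Gödel ¬ of 0.81 = 0 (operand ≠ 0)
(R -> ~P): 0.91 > 0, so result = 0
~R: Gödel ¬ of 0.91 = 0 (operand ≠ 0)
((R -> ~P) -> ~R): 0 ≤ 0, so result = 1
(((R -> ~P) -> ~R) -> R): 1 > 0.91, so result = 0.91
((((R -> ~P) -> ~R) -> R) -> R): 0.91 ≤ 0.91, so result = 1
(((((R -> ~P) -> ~R) -> R) -> R) -> P): 1 > 0.81, so result = 0.81
((((((R -> ~P) -> ~R) -> R) -> R) -> P) -> R): 0.81 ≤ 0.91, so result = 1
(((((((R -> ~P) -> ~R) -> R) -> R) -> P) -> R) -> P): 1 > 0.81, so result = 0.81
((((((((R -> ~P) -> ~R) -> R) -> R) -> P) -> R) -> P) -> S): 0.81 > 0.51, so result = 0.51
(((((((((R -> ~P) -> ~R) -> R) -> R) -> P) -> R) -> P) -> S) -> P): 0.51 ≤ 0.81, so result = 1
((((((((((R -> ~P) -> ~R) -> R) -> R) -> P) -> R) -> P) -> S) -> P) -> P): 1 > 0.81, so result = 0.81
(((((((((((R -> ~P) -> ~R) -> R) -> R) -> P) -> R) -> P) -> S) -> P) -> P) -> R): 0.81 ≤ 0.91, so result = 1
((((((((((((R -> ~P) -> ~R) -> R) -> R) -> P) -> R) -> P) -> S) -> P) -> P) -> R) -> Q): 1 > 0.79, so result = 0.79
(((((((((((((R -> ~P) -> ~R) -> R) -> R) -> P) -> R) -> P) -> S) -> P) -> P) -> R) -> Q) -> Q): 0.79 ≤ 0.79, so result = 1
((((((((((((((R -> ~P) -> ~R) -> R) -> R) -> P) -> R) -> P) -> S) -> P) -> P) -> R) -> Q) -> Q) -> Q): 1 > 0.79, so result = 0.79

0.79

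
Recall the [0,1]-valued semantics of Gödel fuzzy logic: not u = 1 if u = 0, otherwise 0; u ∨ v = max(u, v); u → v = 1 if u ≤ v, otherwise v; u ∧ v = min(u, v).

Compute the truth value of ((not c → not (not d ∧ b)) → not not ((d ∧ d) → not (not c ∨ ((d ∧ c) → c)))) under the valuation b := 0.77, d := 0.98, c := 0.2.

0.00

not c: Gödel ¬ of 0.2 = 0 (operand ≠ 0)
not d: Gödel ¬ of 0.98 = 0 (operand ≠ 0)
(not d ∧ b) = min(0, 0.77) = 0
not (not d ∧ b): Gödel ¬ of 0 = 1 (operand is 0)
(not c → not (not d ∧ b)): 0 ≤ 1, so result = 1
(d ∧ d) = min(0.98, 0.98) = 0.98
not c: Gödel ¬ of 0.2 = 0 (operand ≠ 0)
(d ∧ c) = min(0.98, 0.2) = 0.2
((d ∧ c) → c): 0.2 ≤ 0.2, so result = 1
(not c ∨ ((d ∧ c) → c)) = max(0, 1) = 1
not (not c ∨ ((d ∧ c) → c)): Gödel ¬ of 1 = 0 (operand ≠ 0)
((d ∧ d) → not (not c ∨ ((d ∧ c) → c))): 0.98 > 0, so result = 0
not ((d ∧ d) → not (not c ∨ ((d ∧ c) → c))): Gödel ¬ of 0 = 1 (operand is 0)
not not ((d ∧ d) → not (not c ∨ ((d ∧ c) → c))): Gödel ¬ of 1 = 0 (operand ≠ 0)
((not c → not (not d ∧ b)) → not not ((d ∧ d) → not (not c ∨ ((d ∧ c) → c)))): 1 > 0, so result = 0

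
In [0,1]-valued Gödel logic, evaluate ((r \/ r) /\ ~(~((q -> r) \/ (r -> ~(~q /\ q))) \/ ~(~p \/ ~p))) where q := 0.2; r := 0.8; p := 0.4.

(r \/ r) = max(0.8, 0.8) = 0.8
(q -> r): 0.2 ≤ 0.8, so result = 1
~q: Gödel ¬ of 0.2 = 0 (operand ≠ 0)
(~q /\ q) = min(0, 0.2) = 0
~(~q /\ q): Gödel ¬ of 0 = 1 (operand is 0)
(r -> ~(~q /\ q)): 0.8 ≤ 1, so result = 1
((q -> r) \/ (r -> ~(~q /\ q))) = max(1, 1) = 1
~((q -> r) \/ (r -> ~(~q /\ q))): Gödel ¬ of 1 = 0 (operand ≠ 0)
~p: Gödel ¬ of 0.4 = 0 (operand ≠ 0)
~p: Gödel ¬ of 0.4 = 0 (operand ≠ 0)
(~p \/ ~p) = max(0, 0) = 0
~(~p \/ ~p): Gödel ¬ of 0 = 1 (operand is 0)
(~((q -> r) \/ (r -> ~(~q /\ q))) \/ ~(~p \/ ~p)) = max(0, 1) = 1
~(~((q -> r) \/ (r -> ~(~q /\ q))) \/ ~(~p \/ ~p)): Gödel ¬ of 1 = 0 (operand ≠ 0)
((r \/ r) /\ ~(~((q -> r) \/ (r -> ~(~q /\ q))) \/ ~(~p \/ ~p))) = min(0.8, 0) = 0

0.00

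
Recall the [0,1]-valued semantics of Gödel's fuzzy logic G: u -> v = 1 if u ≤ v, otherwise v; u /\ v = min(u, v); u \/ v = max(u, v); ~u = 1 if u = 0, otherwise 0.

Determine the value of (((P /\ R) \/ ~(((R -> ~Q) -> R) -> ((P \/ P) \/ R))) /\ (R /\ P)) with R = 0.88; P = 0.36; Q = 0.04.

(P /\ R) = min(0.36, 0.88) = 0.36
~Q: Gödel ¬ of 0.04 = 0 (operand ≠ 0)
(R -> ~Q): 0.88 > 0, so result = 0
((R -> ~Q) -> R): 0 ≤ 0.88, so result = 1
(P \/ P) = max(0.36, 0.36) = 0.36
((P \/ P) \/ R) = max(0.36, 0.88) = 0.88
(((R -> ~Q) -> R) -> ((P \/ P) \/ R)): 1 > 0.88, so result = 0.88
~(((R -> ~Q) -> R) -> ((P \/ P) \/ R)): Gödel ¬ of 0.88 = 0 (operand ≠ 0)
((P /\ R) \/ ~(((R -> ~Q) -> R) -> ((P \/ P) \/ R))) = max(0.36, 0) = 0.36
(R /\ P) = min(0.88, 0.36) = 0.36
(((P /\ R) \/ ~(((R -> ~Q) -> R) -> ((P \/ P) \/ R))) /\ (R /\ P)) = min(0.36, 0.36) = 0.36

0.36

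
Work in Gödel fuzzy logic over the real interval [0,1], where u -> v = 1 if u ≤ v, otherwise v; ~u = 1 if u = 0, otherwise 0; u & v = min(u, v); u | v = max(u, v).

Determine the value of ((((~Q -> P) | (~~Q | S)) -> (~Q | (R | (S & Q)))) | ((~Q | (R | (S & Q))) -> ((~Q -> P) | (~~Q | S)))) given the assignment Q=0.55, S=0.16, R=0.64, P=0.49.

~Q: Gödel ¬ of 0.55 = 0 (operand ≠ 0)
(~Q -> P): 0 ≤ 0.49, so result = 1
~Q: Gödel ¬ of 0.55 = 0 (operand ≠ 0)
~~Q: Gödel ¬ of 0 = 1 (operand is 0)
(~~Q | S) = max(1, 0.16) = 1
((~Q -> P) | (~~Q | S)) = max(1, 1) = 1
~Q: Gödel ¬ of 0.55 = 0 (operand ≠ 0)
(S & Q) = min(0.16, 0.55) = 0.16
(R | (S & Q)) = max(0.64, 0.16) = 0.64
(~Q | (R | (S & Q))) = max(0, 0.64) = 0.64
(((~Q -> P) | (~~Q | S)) -> (~Q | (R | (S & Q)))): 1 > 0.64, so result = 0.64
~Q: Gödel ¬ of 0.55 = 0 (operand ≠ 0)
(S & Q) = min(0.16, 0.55) = 0.16
(R | (S & Q)) = max(0.64, 0.16) = 0.64
(~Q | (R | (S & Q))) = max(0, 0.64) = 0.64
~Q: Gödel ¬ of 0.55 = 0 (operand ≠ 0)
(~Q -> P): 0 ≤ 0.49, so result = 1
~Q: Gödel ¬ of 0.55 = 0 (operand ≠ 0)
~~Q: Gödel ¬ of 0 = 1 (operand is 0)
(~~Q | S) = max(1, 0.16) = 1
((~Q -> P) | (~~Q | S)) = max(1, 1) = 1
((~Q | (R | (S & Q))) -> ((~Q -> P) | (~~Q | S))): 0.64 ≤ 1, so result = 1
((((~Q -> P) | (~~Q | S)) -> (~Q | (R | (S & Q)))) | ((~Q | (R | (S & Q))) -> ((~Q -> P) | (~~Q | S)))) = max(0.64, 1) = 1

1.00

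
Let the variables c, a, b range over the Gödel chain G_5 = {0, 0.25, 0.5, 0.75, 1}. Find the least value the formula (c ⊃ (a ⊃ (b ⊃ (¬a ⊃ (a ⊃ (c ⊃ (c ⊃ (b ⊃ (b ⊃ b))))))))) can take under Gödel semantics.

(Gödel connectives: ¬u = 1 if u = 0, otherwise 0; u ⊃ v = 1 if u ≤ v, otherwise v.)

Every assignment gives 1. For instance at c = 0, a = 0, b = 0:
  ¬a: Gödel ¬ of 0 = 1 (operand is 0)
  (b ⊃ b): 0 ≤ 0, so result = 1
  (b ⊃ (b ⊃ b)): 0 ≤ 1, so result = 1
  (c ⊃ (b ⊃ (b ⊃ b))): 0 ≤ 1, so result = 1
  (c ⊃ (c ⊃ (b ⊃ (b ⊃ b)))): 0 ≤ 1, so result = 1
  (a ⊃ (c ⊃ (c ⊃ (b ⊃ (b ⊃ b))))): 0 ≤ 1, so result = 1
  (¬a ⊃ (a ⊃ (c ⊃ (c ⊃ (b ⊃ (b ⊃ b)))))): 1 ≤ 1, so result = 1
  (b ⊃ (¬a ⊃ (a ⊃ (c ⊃ (c ⊃ (b ⊃ (b ⊃ b))))))): 0 ≤ 1, so result = 1
  (a ⊃ (b ⊃ (¬a ⊃ (a ⊃ (c ⊃ (c ⊃ (b ⊃ (b ⊃ b)))))))): 0 ≤ 1, so result = 1
  (c ⊃ (a ⊃ (b ⊃ (¬a ⊃ (a ⊃ (c ⊃ (c ⊃ (b ⊃ (b ⊃ b))))))))): 0 ≤ 1, so result = 1
All 125 assignments give value 1 — the formula is a G_5-tautology.

1.00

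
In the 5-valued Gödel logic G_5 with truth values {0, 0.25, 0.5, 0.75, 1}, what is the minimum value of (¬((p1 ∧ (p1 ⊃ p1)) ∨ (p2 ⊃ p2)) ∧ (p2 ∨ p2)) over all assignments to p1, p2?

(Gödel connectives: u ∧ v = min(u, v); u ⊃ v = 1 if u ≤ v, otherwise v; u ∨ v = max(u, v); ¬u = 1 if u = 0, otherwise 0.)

0.00

The minimum is attained at p1 = 0, p2 = 0:
  (p1 ⊃ p1): 0 ≤ 0, so result = 1
  (p1 ∧ (p1 ⊃ p1)) = min(0, 1) = 0
  (p2 ⊃ p2): 0 ≤ 0, so result = 1
  ((p1 ∧ (p1 ⊃ p1)) ∨ (p2 ⊃ p2)) = max(0, 1) = 1
  ¬((p1 ∧ (p1 ⊃ p1)) ∨ (p2 ⊃ p2)): Gödel ¬ of 1 = 0 (operand ≠ 0)
  (p2 ∨ p2) = max(0, 0) = 0
  (¬((p1 ∧ (p1 ⊃ p1)) ∨ (p2 ⊃ p2)) ∧ (p2 ∨ p2)) = min(0, 0) = 0
Checking all 25 assignments confirms none give a value below 0.00.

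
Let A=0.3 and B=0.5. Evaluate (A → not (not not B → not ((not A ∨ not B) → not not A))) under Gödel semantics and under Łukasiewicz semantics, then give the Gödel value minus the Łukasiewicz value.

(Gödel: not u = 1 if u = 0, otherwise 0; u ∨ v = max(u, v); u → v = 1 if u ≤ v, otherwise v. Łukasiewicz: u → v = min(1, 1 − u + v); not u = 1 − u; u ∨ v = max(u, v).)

Gödel evaluation:
  not B: Gödel ¬ of 0.5 = 0 (operand ≠ 0)
  not not B: Gödel ¬ of 0 = 1 (operand is 0)
  not A: Gödel ¬ of 0.3 = 0 (operand ≠ 0)
  not B: Gödel ¬ of 0.5 = 0 (operand ≠ 0)
  (not A ∨ not B) = max(0, 0) = 0
  not A: Gödel ¬ of 0.3 = 0 (operand ≠ 0)
  not not A: Gödel ¬ of 0 = 1 (operand is 0)
  ((not A ∨ not B) → not not A): 0 ≤ 1, so result = 1
  not ((not A ∨ not B) → not not A): Gödel ¬ of 1 = 0 (operand ≠ 0)
  (not not B → not ((not A ∨ not B) → not not A)): 1 > 0, so result = 0
  not (not not B → not ((not A ∨ not B) → not not A)): Gödel ¬ of 0 = 1 (operand is 0)
  (A → not (not not B → not ((not A ∨ not B) → not not A))): 0.3 ≤ 1, so result = 1
  Gödel value = 1
Łukasiewicz evaluation:
  not B: Łukasiewicz ¬ gives 1 − 0.5 = 0.5
  not not B: Łukasiewicz ¬ gives 1 − 0.5 = 0.5
  not A: Łukasiewicz ¬ gives 1 − 0.3 = 0.7
  not B: Łukasiewicz ¬ gives 1 − 0.5 = 0.5
  (not A ∨ not B) = max(0.7, 0.5) = 0.7
  not A: Łukasiewicz ¬ gives 1 − 0.3 = 0.7
  not not A: Łukasiewicz ¬ gives 1 − 0.7 = 0.3
  ((not A ∨ not B) → not not A): min(1, 1 − 0.7 + 0.3) = 0.6
  not ((not A ∨ not B) → not not A): Łukasiewicz ¬ gives 1 − 0.6 = 0.4
  (not not B → not ((not A ∨ not B) → not not A)): min(1, 1 − 0.5 + 0.4) = 0.9
  not (not not B → not ((not A ∨ not B) → not not A)): Łukasiewicz ¬ gives 1 − 0.9 = 0.1
  (A → not (not not B → not ((not A ∨ not B) → not not A))): min(1, 1 − 0.3 + 0.1) = 0.8
  Łukasiewicz value = 0.8
Difference: 1 − 0.8 = 0.20

0.20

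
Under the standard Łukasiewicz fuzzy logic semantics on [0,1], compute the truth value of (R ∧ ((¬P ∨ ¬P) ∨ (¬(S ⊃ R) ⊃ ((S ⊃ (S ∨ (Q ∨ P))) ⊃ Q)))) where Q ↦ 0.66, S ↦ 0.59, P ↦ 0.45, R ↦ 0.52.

¬P: Łukasiewicz ¬ gives 1 − 0.45 = 0.55
¬P: Łukasiewicz ¬ gives 1 − 0.45 = 0.55
(¬P ∨ ¬P) = max(0.55, 0.55) = 0.55
(S ⊃ R): min(1, 1 − 0.59 + 0.52) = 0.93
¬(S ⊃ R): Łukasiewicz ¬ gives 1 − 0.93 = 0.07
(Q ∨ P) = max(0.66, 0.45) = 0.66
(S ∨ (Q ∨ P)) = max(0.59, 0.66) = 0.66
(S ⊃ (S ∨ (Q ∨ P))): min(1, 1 − 0.59 + 0.66) = 1
((S ⊃ (S ∨ (Q ∨ P))) ⊃ Q): min(1, 1 − 1 + 0.66) = 0.66
(¬(S ⊃ R) ⊃ ((S ⊃ (S ∨ (Q ∨ P))) ⊃ Q)): min(1, 1 − 0.07 + 0.66) = 1
((¬P ∨ ¬P) ∨ (¬(S ⊃ R) ⊃ ((S ⊃ (S ∨ (Q ∨ P))) ⊃ Q))) = max(0.55, 1) = 1
(R ∧ ((¬P ∨ ¬P) ∨ (¬(S ⊃ R) ⊃ ((S ⊃ (S ∨ (Q ∨ P))) ⊃ Q)))) = min(0.52, 1) = 0.52

0.52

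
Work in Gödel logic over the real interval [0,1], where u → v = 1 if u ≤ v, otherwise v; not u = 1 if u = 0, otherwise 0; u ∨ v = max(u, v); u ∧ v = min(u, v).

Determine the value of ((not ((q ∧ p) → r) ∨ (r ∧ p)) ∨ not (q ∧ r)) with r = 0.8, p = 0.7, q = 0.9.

0.70

(q ∧ p) = min(0.9, 0.7) = 0.7
((q ∧ p) → r): 0.7 ≤ 0.8, so result = 1
not ((q ∧ p) → r): Gödel ¬ of 1 = 0 (operand ≠ 0)
(r ∧ p) = min(0.8, 0.7) = 0.7
(not ((q ∧ p) → r) ∨ (r ∧ p)) = max(0, 0.7) = 0.7
(q ∧ r) = min(0.9, 0.8) = 0.8
not (q ∧ r): Gödel ¬ of 0.8 = 0 (operand ≠ 0)
((not ((q ∧ p) → r) ∨ (r ∧ p)) ∨ not (q ∧ r)) = max(0.7, 0) = 0.7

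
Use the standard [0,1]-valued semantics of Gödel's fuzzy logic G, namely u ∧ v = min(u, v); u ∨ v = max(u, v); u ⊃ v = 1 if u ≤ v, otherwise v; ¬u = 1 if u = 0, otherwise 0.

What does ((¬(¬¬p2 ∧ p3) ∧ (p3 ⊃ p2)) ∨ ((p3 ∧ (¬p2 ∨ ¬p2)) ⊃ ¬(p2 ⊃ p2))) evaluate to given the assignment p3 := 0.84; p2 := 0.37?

¬p2: Gödel ¬ of 0.37 = 0 (operand ≠ 0)
¬¬p2: Gödel ¬ of 0 = 1 (operand is 0)
(¬¬p2 ∧ p3) = min(1, 0.84) = 0.84
¬(¬¬p2 ∧ p3): Gödel ¬ of 0.84 = 0 (operand ≠ 0)
(p3 ⊃ p2): 0.84 > 0.37, so result = 0.37
(¬(¬¬p2 ∧ p3) ∧ (p3 ⊃ p2)) = min(0, 0.37) = 0
¬p2: Gödel ¬ of 0.37 = 0 (operand ≠ 0)
¬p2: Gödel ¬ of 0.37 = 0 (operand ≠ 0)
(¬p2 ∨ ¬p2) = max(0, 0) = 0
(p3 ∧ (¬p2 ∨ ¬p2)) = min(0.84, 0) = 0
(p2 ⊃ p2): 0.37 ≤ 0.37, so result = 1
¬(p2 ⊃ p2): Gödel ¬ of 1 = 0 (operand ≠ 0)
((p3 ∧ (¬p2 ∨ ¬p2)) ⊃ ¬(p2 ⊃ p2)): 0 ≤ 0, so result = 1
((¬(¬¬p2 ∧ p3) ∧ (p3 ⊃ p2)) ∨ ((p3 ∧ (¬p2 ∨ ¬p2)) ⊃ ¬(p2 ⊃ p2))) = max(0, 1) = 1

1.00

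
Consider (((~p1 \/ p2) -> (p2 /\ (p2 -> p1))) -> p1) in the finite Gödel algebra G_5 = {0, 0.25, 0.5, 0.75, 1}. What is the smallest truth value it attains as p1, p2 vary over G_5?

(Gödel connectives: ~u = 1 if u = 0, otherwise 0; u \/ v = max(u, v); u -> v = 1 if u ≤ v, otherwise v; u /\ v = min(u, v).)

0.25

The minimum is attained at p1 = 0.25, p2 = 0:
  ~p1: Gödel ¬ of 0.25 = 0 (operand ≠ 0)
  (~p1 \/ p2) = max(0, 0) = 0
  (p2 -> p1): 0 ≤ 0.25, so result = 1
  (p2 /\ (p2 -> p1)) = min(0, 1) = 0
  ((~p1 \/ p2) -> (p2 /\ (p2 -> p1))): 0 ≤ 0, so result = 1
  (((~p1 \/ p2) -> (p2 /\ (p2 -> p1))) -> p1): 1 > 0.25, so result = 0.25
Checking all 25 assignments confirms none give a value below 0.25.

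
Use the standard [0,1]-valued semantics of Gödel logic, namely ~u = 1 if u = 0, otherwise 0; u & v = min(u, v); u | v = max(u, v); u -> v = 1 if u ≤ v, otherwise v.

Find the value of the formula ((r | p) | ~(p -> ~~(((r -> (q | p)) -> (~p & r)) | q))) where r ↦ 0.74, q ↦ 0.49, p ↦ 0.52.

0.74

(r | p) = max(0.74, 0.52) = 0.74
(q | p) = max(0.49, 0.52) = 0.52
(r -> (q | p)): 0.74 > 0.52, so result = 0.52
~p: Gödel ¬ of 0.52 = 0 (operand ≠ 0)
(~p & r) = min(0, 0.74) = 0
((r -> (q | p)) -> (~p & r)): 0.52 > 0, so result = 0
(((r -> (q | p)) -> (~p & r)) | q) = max(0, 0.49) = 0.49
~(((r -> (q | p)) -> (~p & r)) | q): Gödel ¬ of 0.49 = 0 (operand ≠ 0)
~~(((r -> (q | p)) -> (~p & r)) | q): Gödel ¬ of 0 = 1 (operand is 0)
(p -> ~~(((r -> (q | p)) -> (~p & r)) | q)): 0.52 ≤ 1, so result = 1
~(p -> ~~(((r -> (q | p)) -> (~p & r)) | q)): Gödel ¬ of 1 = 0 (operand ≠ 0)
((r | p) | ~(p -> ~~(((r -> (q | p)) -> (~p & r)) | q))) = max(0.74, 0) = 0.74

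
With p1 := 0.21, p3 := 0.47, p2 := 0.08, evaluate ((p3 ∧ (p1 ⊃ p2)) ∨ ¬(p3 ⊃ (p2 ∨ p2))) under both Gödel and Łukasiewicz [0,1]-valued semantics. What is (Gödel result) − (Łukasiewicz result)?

Gödel evaluation:
  (p1 ⊃ p2): 0.21 > 0.08, so result = 0.08
  (p3 ∧ (p1 ⊃ p2)) = min(0.47, 0.08) = 0.08
  (p2 ∨ p2) = max(0.08, 0.08) = 0.08
  (p3 ⊃ (p2 ∨ p2)): 0.47 > 0.08, so result = 0.08
  ¬(p3 ⊃ (p2 ∨ p2)): Gödel ¬ of 0.08 = 0 (operand ≠ 0)
  ((p3 ∧ (p1 ⊃ p2)) ∨ ¬(p3 ⊃ (p2 ∨ p2))) = max(0.08, 0) = 0.08
  Gödel value = 0.08
Łukasiewicz evaluation:
  (p1 ⊃ p2): min(1, 1 − 0.21 + 0.08) = 0.87
  (p3 ∧ (p1 ⊃ p2)) = min(0.47, 0.87) = 0.47
  (p2 ∨ p2) = max(0.08, 0.08) = 0.08
  (p3 ⊃ (p2 ∨ p2)): min(1, 1 − 0.47 + 0.08) = 0.61
  ¬(p3 ⊃ (p2 ∨ p2)): Łukasiewicz ¬ gives 1 − 0.61 = 0.39
  ((p3 ∧ (p1 ⊃ p2)) ∨ ¬(p3 ⊃ (p2 ∨ p2))) = max(0.47, 0.39) = 0.47
  Łukasiewicz value = 0.47
Difference: 0.08 − 0.47 = -0.39

-0.39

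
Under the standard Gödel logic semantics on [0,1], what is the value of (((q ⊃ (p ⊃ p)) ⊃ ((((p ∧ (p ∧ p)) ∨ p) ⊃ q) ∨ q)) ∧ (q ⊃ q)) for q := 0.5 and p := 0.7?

0.50

(p ⊃ p): 0.7 ≤ 0.7, so result = 1
(q ⊃ (p ⊃ p)): 0.5 ≤ 1, so result = 1
(p ∧ p) = min(0.7, 0.7) = 0.7
(p ∧ (p ∧ p)) = min(0.7, 0.7) = 0.7
((p ∧ (p ∧ p)) ∨ p) = max(0.7, 0.7) = 0.7
(((p ∧ (p ∧ p)) ∨ p) ⊃ q): 0.7 > 0.5, so result = 0.5
((((p ∧ (p ∧ p)) ∨ p) ⊃ q) ∨ q) = max(0.5, 0.5) = 0.5
((q ⊃ (p ⊃ p)) ⊃ ((((p ∧ (p ∧ p)) ∨ p) ⊃ q) ∨ q)): 1 > 0.5, so result = 0.5
(q ⊃ q): 0.5 ≤ 0.5, so result = 1
(((q ⊃ (p ⊃ p)) ⊃ ((((p ∧ (p ∧ p)) ∨ p) ⊃ q) ∨ q)) ∧ (q ⊃ q)) = min(0.5, 1) = 0.5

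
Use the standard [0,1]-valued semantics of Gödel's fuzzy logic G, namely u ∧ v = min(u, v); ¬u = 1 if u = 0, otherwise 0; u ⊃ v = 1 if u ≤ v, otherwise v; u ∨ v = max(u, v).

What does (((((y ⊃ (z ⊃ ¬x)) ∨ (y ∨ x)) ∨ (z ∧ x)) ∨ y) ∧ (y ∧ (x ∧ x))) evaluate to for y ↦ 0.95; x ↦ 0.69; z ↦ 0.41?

¬x: Gödel ¬ of 0.69 = 0 (operand ≠ 0)
(z ⊃ ¬x): 0.41 > 0, so result = 0
(y ⊃ (z ⊃ ¬x)): 0.95 > 0, so result = 0
(y ∨ x) = max(0.95, 0.69) = 0.95
((y ⊃ (z ⊃ ¬x)) ∨ (y ∨ x)) = max(0, 0.95) = 0.95
(z ∧ x) = min(0.41, 0.69) = 0.41
(((y ⊃ (z ⊃ ¬x)) ∨ (y ∨ x)) ∨ (z ∧ x)) = max(0.95, 0.41) = 0.95
((((y ⊃ (z ⊃ ¬x)) ∨ (y ∨ x)) ∨ (z ∧ x)) ∨ y) = max(0.95, 0.95) = 0.95
(x ∧ x) = min(0.69, 0.69) = 0.69
(y ∧ (x ∧ x)) = min(0.95, 0.69) = 0.69
(((((y ⊃ (z ⊃ ¬x)) ∨ (y ∨ x)) ∨ (z ∧ x)) ∨ y) ∧ (y ∧ (x ∧ x))) = min(0.95, 0.69) = 0.69

0.69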